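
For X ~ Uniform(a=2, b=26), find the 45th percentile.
12.8000

We have X ~ Uniform(a=2, b=26).

We want to find x such that P(X ≤ x) = 0.45.

This is the 45th percentile, which means 45% of values fall below this point.

Using the inverse CDF (quantile function):
x = F⁻¹(0.45) = 12.8000

Verification: P(X ≤ 12.8000) = 0.45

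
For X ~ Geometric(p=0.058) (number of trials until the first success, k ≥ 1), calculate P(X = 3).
0.051467

We have X ~ Geometric(p=0.058) (number of trials until the first success, k ≥ 1).

For a Geometric distribution, the PMF gives us the probability of each outcome.

Using the PMF formula:
P(X = 3) = 0.051467

Rounded to 4 decimal places: 0.0515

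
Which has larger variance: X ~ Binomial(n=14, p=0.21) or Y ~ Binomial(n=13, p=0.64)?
Y has larger variance (2.9952 > 2.3226)

Compute the variance for each distribution:

X ~ Binomial(n=14, p=0.21):
Var(X) = 2.3226

Y ~ Binomial(n=13, p=0.64):
Var(Y) = 2.9952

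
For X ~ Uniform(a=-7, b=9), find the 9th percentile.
-5.5600

We have X ~ Uniform(a=-7, b=9).

We want to find x such that P(X ≤ x) = 0.09.

This is the 9th percentile, which means 9% of values fall below this point.

Using the inverse CDF (quantile function):
x = F⁻¹(0.09) = -5.5600

Verification: P(X ≤ -5.5600) = 0.09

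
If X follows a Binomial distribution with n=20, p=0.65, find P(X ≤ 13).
0.583375

We have X ~ Binomial(n=20, p=0.65).

The CDF gives us P(X ≤ k).

Using the CDF:
P(X ≤ 13) = 0.583375

This means there's approximately a 58.3% chance that X is at most 13.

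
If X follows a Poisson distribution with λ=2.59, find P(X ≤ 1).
0.269322

We have X ~ Poisson(λ=2.59).

The CDF gives us P(X ≤ k).

Using the CDF:
P(X ≤ 1) = 0.269322

This means there's approximately a 26.9% chance that X is at most 1.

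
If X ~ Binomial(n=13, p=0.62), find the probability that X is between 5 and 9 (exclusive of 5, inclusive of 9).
0.717948

We have X ~ Binomial(n=13, p=0.62).

To find P(5 < X ≤ 9), we use:
P(5 < X ≤ 9) = P(X ≤ 9) - P(X ≤ 5)
                 = F(9) - F(5)
                 = 0.791738 - 0.073790
                 = 0.717948

So there's approximately a 71.8% chance that X falls in this range.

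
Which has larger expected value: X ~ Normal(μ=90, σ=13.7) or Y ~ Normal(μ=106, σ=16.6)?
Y has larger mean (106.0000 > 90.0000)

Compute the expected value for each distribution:

X ~ Normal(μ=90, σ=13.7):
E[X] = 90.0000

Y ~ Normal(μ=106, σ=16.6):
E[Y] = 106.0000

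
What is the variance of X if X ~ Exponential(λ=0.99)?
1.0203

We have X ~ Exponential(λ=0.99).

For an Exponential distribution with λ=0.99:
Var(X) = 1.0203

The variance measures the spread of the distribution around the mean.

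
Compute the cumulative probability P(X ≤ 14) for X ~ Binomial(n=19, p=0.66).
0.827965

We have X ~ Binomial(n=19, p=0.66).

The CDF gives us P(X ≤ k).

Using the CDF:
P(X ≤ 14) = 0.827965

This means there's approximately a 82.8% chance that X is at most 14.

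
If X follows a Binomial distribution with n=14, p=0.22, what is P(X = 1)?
0.121837

We have X ~ Binomial(n=14, p=0.22).

For a Binomial distribution, the PMF gives us the probability of each outcome.

Using the PMF formula:
P(X = 1) = 0.121837

Rounded to 4 decimal places: 0.1218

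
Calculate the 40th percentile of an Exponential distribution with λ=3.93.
0.1300

We have X ~ Exponential(λ=3.93).

We want to find x such that P(X ≤ x) = 0.4.

This is the 40th percentile, which means 40% of values fall below this point.

Using the inverse CDF (quantile function):
x = F⁻¹(0.4) = 0.1300

Verification: P(X ≤ 0.1300) = 0.4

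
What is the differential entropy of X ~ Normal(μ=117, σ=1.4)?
1.7554 nats

We have X ~ Normal(μ=117, σ=1.4).

The differential entropy measures the uncertainty or information content of the distribution.

For a Normal distribution with μ=117, σ=1.4:
h(X) = 1.7554 nats

(In bits, this would be 2.5325 bits.)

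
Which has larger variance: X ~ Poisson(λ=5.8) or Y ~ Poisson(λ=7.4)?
Y has larger variance (7.4000 > 5.8000)

Compute the variance for each distribution:

X ~ Poisson(λ=5.8):
Var(X) = 5.8000

Y ~ Poisson(λ=7.4):
Var(Y) = 7.4000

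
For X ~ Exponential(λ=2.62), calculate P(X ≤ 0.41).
0.658429

We have X ~ Exponential(λ=2.62).

The CDF gives us P(X ≤ k).

Using the CDF:
P(X ≤ 0.41) = 0.658429

This means there's approximately a 65.8% chance that X is at most 0.41.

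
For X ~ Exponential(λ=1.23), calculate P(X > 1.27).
0.209695

We have X ~ Exponential(λ=1.23).

P(X > 1.27) = 1 - P(X ≤ 1.27)
                = 1 - F(1.27)
                = 1 - 0.790305
                = 0.209695

So there's approximately a 21.0% chance that X exceeds 1.27.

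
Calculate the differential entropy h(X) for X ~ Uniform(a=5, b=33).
3.3322 nats

We have X ~ Uniform(a=5, b=33).

The differential entropy measures the uncertainty or information content of the distribution.

For a Uniform distribution with a=5, b=33:
h(X) = 3.3322 nats

(In bits, this would be 4.8074 bits.)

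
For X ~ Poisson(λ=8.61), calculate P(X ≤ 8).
0.508031

We have X ~ Poisson(λ=8.61).

The CDF gives us P(X ≤ k).

Using the CDF:
P(X ≤ 8) = 0.508031

This means there's approximately a 50.8% chance that X is at most 8.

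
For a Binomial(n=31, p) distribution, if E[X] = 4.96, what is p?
p = 0.16

For a Binomial(n, p) distribution:
E[X] = n × p

Given n = 31 and E[X] = 4.96:
4.96 = 31 × p
p = 4.96 / 31 = 0.16

Verification: Binomial(31, 0.16) has E[X] = 4.96 ✓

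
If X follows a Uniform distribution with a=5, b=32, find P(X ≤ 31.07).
0.965556

We have X ~ Uniform(a=5, b=32).

The CDF gives us P(X ≤ k).

Using the CDF:
P(X ≤ 31.07) = 0.965556

This means there's approximately a 96.6% chance that X is at most 31.07.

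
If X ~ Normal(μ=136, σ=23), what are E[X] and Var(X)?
E[X] = 136.0000, Var(X) = 529.0000

We have X ~ Normal(μ=136, σ=23).

For a Normal distribution with μ=136, σ=23:

Expected value:
E[X] = 136.0000

Variance:
Var(X) = 529.0000

Standard deviation:
σ = √Var(X) = 23.0000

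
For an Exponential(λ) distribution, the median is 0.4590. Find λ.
λ = 1.5101

For X ~ Exponential(λ), the CDF is F(x) = 1 - e^(-λx).
The median m satisfies F(m) = 0.5:
1 - e^(-λm) = 0.5
e^(-λm) = 0.5
λm = ln(2)
m = ln(2) / λ

Given m = 0.4590:
λ = ln(2) / 0.4590 = 0.693147 / 0.4590 = 1.5101

Verification: ln(2) / 1.5101 = 0.4590 ✓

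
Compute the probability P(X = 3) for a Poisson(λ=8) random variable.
0.028626

We have X ~ Poisson(λ=8).

For a Poisson distribution, the PMF gives us the probability of each outcome.

Using the PMF formula:
P(X = 3) = 0.028626

Rounded to 4 decimal places: 0.0286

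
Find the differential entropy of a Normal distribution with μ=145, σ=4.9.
3.0082 nats

We have X ~ Normal(μ=145, σ=4.9).

The differential entropy measures the uncertainty or information content of the distribution.

For a Normal distribution with μ=145, σ=4.9:
h(X) = 3.0082 nats

(In bits, this would be 4.3399 bits.)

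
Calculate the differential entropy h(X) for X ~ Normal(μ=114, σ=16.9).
4.2463 nats

We have X ~ Normal(μ=114, σ=16.9).

The differential entropy measures the uncertainty or information content of the distribution.

For a Normal distribution with μ=114, σ=16.9:
h(X) = 4.2463 nats

(In bits, this would be 6.1260 bits.)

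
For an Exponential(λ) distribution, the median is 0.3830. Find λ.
λ = 1.8098

For X ~ Exponential(λ), the CDF is F(x) = 1 - e^(-λx).
The median m satisfies F(m) = 0.5:
1 - e^(-λm) = 0.5
e^(-λm) = 0.5
λm = ln(2)
m = ln(2) / λ

Given m = 0.3830:
λ = ln(2) / 0.3830 = 0.693147 / 0.3830 = 1.8098

Verification: ln(2) / 1.8098 = 0.3830 ✓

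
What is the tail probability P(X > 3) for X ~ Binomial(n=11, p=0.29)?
0.401110

We have X ~ Binomial(n=11, p=0.29).

P(X > 3) = 1 - P(X ≤ 3)
                = 1 - F(3)
                = 1 - 0.598890
                = 0.401110

So there's approximately a 40.1% chance that X exceeds 3.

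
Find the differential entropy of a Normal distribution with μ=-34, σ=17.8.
4.2981 nats

We have X ~ Normal(μ=-34, σ=17.8).

The differential entropy measures the uncertainty or information content of the distribution.

For a Normal distribution with μ=-34, σ=17.8:
h(X) = 4.2981 nats

(In bits, this would be 6.2009 bits.)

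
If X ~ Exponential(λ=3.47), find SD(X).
0.2882

We have X ~ Exponential(λ=3.47).

For an Exponential distribution with λ=3.47:
σ = √Var(X) = 0.2882

The standard deviation is the square root of the variance.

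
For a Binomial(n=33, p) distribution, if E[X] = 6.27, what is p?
p = 0.19

For a Binomial(n, p) distribution:
E[X] = n × p

Given n = 33 and E[X] = 6.27:
6.27 = 33 × p
p = 6.27 / 33 = 0.19

Verification: Binomial(33, 0.19) has E[X] = 6.27 ✓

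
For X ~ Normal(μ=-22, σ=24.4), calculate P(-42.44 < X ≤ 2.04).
0.636650

We have X ~ Normal(μ=-22, σ=24.4).

To find P(-42.44 < X ≤ 2.04), we use:
P(-42.44 < X ≤ 2.04) = P(X ≤ 2.04) - P(X ≤ -42.44)
                 = F(2.04) - F(-42.44)
                 = 0.837748 - 0.201098
                 = 0.636650

So there's approximately a 63.7% chance that X falls in this range.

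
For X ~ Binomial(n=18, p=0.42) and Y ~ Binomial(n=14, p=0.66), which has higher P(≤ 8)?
X has higher probability (P(X ≤ 8) = 0.6764 > P(Y ≤ 8) = 0.3297)

Compute P(≤ 8) for each distribution:

X ~ Binomial(n=18, p=0.42):
P(X ≤ 8) = 0.6764

Y ~ Binomial(n=14, p=0.66):
P(Y ≤ 8) = 0.3297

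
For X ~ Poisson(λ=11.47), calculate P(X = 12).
0.112997

We have X ~ Poisson(λ=11.47).

For a Poisson distribution, the PMF gives us the probability of each outcome.

Using the PMF formula:
P(X = 12) = 0.112997

Rounded to 4 decimal places: 0.1130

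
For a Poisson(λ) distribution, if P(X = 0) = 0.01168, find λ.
λ = 4.4499

For a Poisson(λ) distribution, the PMF at 0 is:
P(X = 0) = λ^0 e^(-λ) / 0! = e^(-λ)

Given P(X = 0) = 0.01168:
e^(-λ) = 0.01168
-λ = ln(0.01168)
λ = -ln(0.01168) = 4.4499

Verification: e^(-4.4499) = 0.01168 ✓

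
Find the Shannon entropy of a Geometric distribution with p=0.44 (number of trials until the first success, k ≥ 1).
1.5589 nats

We have X ~ Geometric(p=0.44) (number of trials until the first success, k ≥ 1).

The Shannon entropy measures the uncertainty or information content of the distribution.

For a Geometric distribution with p=0.44 (number of trials until the first success, k ≥ 1):
H(X) = 1.5589 nats

(In bits, this would be 2.2491 bits.)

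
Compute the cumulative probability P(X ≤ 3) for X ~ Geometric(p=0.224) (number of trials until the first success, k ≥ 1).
0.532711

We have X ~ Geometric(p=0.224) (number of trials until the first success, k ≥ 1).

The CDF gives us P(X ≤ k).

Using the CDF:
P(X ≤ 3) = 0.532711

This means there's approximately a 53.3% chance that X is at most 3.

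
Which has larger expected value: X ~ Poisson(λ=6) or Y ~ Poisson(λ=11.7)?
Y has larger mean (11.7000 > 6.0000)

Compute the expected value for each distribution:

X ~ Poisson(λ=6):
E[X] = 6.0000

Y ~ Poisson(λ=11.7):
E[Y] = 11.7000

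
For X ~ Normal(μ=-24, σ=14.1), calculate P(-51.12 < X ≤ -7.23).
0.855637

We have X ~ Normal(μ=-24, σ=14.1).

To find P(-51.12 < X ≤ -7.23), we use:
P(-51.12 < X ≤ -7.23) = P(X ≤ -7.23) - P(X ≤ -51.12)
                 = F(-7.23) - F(-51.12)
                 = 0.882851 - 0.027215
                 = 0.855637

So there's approximately a 85.6% chance that X falls in this range.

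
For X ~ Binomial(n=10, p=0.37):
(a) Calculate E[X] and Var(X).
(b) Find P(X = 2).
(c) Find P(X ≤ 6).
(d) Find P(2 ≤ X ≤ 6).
(a) E[X] = 3.7000, Var(X) = 2.3310
(b) P(X = 2) = 0.152876
(c) P(X ≤ 6) = 0.964375
(d) P(2 ≤ X ≤ 6) = 0.896680

We have X ~ Binomial(n=10, p=0.37).

(a) Moments:
E[X] = 3.7000
Var(X) = 2.3310
σ = √Var(X) = 1.5268

(b) Point probability using PMF:
P(X = 2) = 0.152876

(c) Cumulative probability using CDF:
P(X ≤ 6) = F(6) = 0.964375

(d) Range probability:
P(2 ≤ X ≤ 6) = P(X ≤ 6) - P(X ≤ 1)
                   = F(6) - F(1)
                   = 0.964375 - 0.067694
                   = 0.896680

This means approximately 89.7% of outcomes fall in the interval [2, 6].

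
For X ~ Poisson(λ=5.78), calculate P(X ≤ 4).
0.315582

We have X ~ Poisson(λ=5.78).

The CDF gives us P(X ≤ k).

Using the CDF:
P(X ≤ 4) = 0.315582

This means there's approximately a 31.6% chance that X is at most 4.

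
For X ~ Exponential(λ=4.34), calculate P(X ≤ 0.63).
0.935054

We have X ~ Exponential(λ=4.34).

The CDF gives us P(X ≤ k).

Using the CDF:
P(X ≤ 0.63) = 0.935054

This means there's approximately a 93.5% chance that X is at most 0.63.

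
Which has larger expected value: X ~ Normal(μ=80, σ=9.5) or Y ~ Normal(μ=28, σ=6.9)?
X has larger mean (80.0000 > 28.0000)

Compute the expected value for each distribution:

X ~ Normal(μ=80, σ=9.5):
E[X] = 80.0000

Y ~ Normal(μ=28, σ=6.9):
E[Y] = 28.0000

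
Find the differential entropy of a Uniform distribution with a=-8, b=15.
3.1355 nats

We have X ~ Uniform(a=-8, b=15).

The differential entropy measures the uncertainty or information content of the distribution.

For a Uniform distribution with a=-8, b=15:
h(X) = 3.1355 nats

(In bits, this would be 4.5236 bits.)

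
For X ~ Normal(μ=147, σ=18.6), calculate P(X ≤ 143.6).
0.427479

We have X ~ Normal(μ=147, σ=18.6).

The CDF gives us P(X ≤ k).

Using the CDF:
P(X ≤ 143.6) = 0.427479

This means there's approximately a 42.7% chance that X is at most 143.6.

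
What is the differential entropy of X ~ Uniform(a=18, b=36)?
2.8904 nats

We have X ~ Uniform(a=18, b=36).

The differential entropy measures the uncertainty or information content of the distribution.

For a Uniform distribution with a=18, b=36:
h(X) = 2.8904 nats

(In bits, this would be 4.1699 bits.)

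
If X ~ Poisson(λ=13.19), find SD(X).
3.6318

We have X ~ Poisson(λ=13.19).

For a Poisson distribution with λ=13.19:
σ = √Var(X) = 3.6318

The standard deviation is the square root of the variance.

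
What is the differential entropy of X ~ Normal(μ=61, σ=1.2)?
1.6013 nats

We have X ~ Normal(μ=61, σ=1.2).

The differential entropy measures the uncertainty or information content of the distribution.

For a Normal distribution with μ=61, σ=1.2:
h(X) = 1.6013 nats

(In bits, this would be 2.3101 bits.)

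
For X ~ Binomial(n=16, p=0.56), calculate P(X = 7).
0.122128

We have X ~ Binomial(n=16, p=0.56).

For a Binomial distribution, the PMF gives us the probability of each outcome.

Using the PMF formula:
P(X = 7) = 0.122128

Rounded to 4 decimal places: 0.1221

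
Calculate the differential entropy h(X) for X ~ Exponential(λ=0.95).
1.0513 nats

We have X ~ Exponential(λ=0.95).

The differential entropy measures the uncertainty or information content of the distribution.

For an Exponential distribution with λ=0.95:
h(X) = 1.0513 nats

(In bits, this would be 1.5167 bits.)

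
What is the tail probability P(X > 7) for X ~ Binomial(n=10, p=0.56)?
0.111124

We have X ~ Binomial(n=10, p=0.56).

P(X > 7) = 1 - P(X ≤ 7)
                = 1 - F(7)
                = 1 - 0.888876
                = 0.111124

So there's approximately a 11.1% chance that X exceeds 7.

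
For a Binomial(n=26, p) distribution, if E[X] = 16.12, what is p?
p = 0.62

For a Binomial(n, p) distribution:
E[X] = n × p

Given n = 26 and E[X] = 16.12:
16.12 = 26 × p
p = 16.12 / 26 = 0.62

Verification: Binomial(26, 0.62) has E[X] = 16.12 ✓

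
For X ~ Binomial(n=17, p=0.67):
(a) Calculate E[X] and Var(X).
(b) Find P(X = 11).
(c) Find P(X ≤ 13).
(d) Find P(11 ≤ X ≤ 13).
(a) E[X] = 11.3900, Var(X) = 3.7587
(b) P(X = 11) = 0.195203
(c) P(X ≤ 13) = 0.863432
(d) P(11 ≤ X ≤ 13) = 0.548105

We have X ~ Binomial(n=17, p=0.67).

(a) Moments:
E[X] = 11.3900
Var(X) = 3.7587
σ = √Var(X) = 1.9387

(b) Point probability using PMF:
P(X = 11) = 0.195203

(c) Cumulative probability using CDF:
P(X ≤ 13) = F(13) = 0.863432

(d) Range probability:
P(11 ≤ X ≤ 13) = P(X ≤ 13) - P(X ≤ 10)
                   = F(13) - F(10)
                   = 0.863432 - 0.315328
                   = 0.548105

This means approximately 54.8% of outcomes fall in the interval [11, 13].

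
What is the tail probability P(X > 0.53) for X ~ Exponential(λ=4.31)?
0.101845

We have X ~ Exponential(λ=4.31).

P(X > 0.53) = 1 - P(X ≤ 0.53)
                = 1 - F(0.53)
                = 1 - 0.898155
                = 0.101845

So there's approximately a 10.2% chance that X exceeds 0.53.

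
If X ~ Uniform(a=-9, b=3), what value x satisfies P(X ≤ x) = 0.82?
0.8400

We have X ~ Uniform(a=-9, b=3).

We want to find x such that P(X ≤ x) = 0.82.

This is the 82nd percentile, which means 82% of values fall below this point.

Using the inverse CDF (quantile function):
x = F⁻¹(0.82) = 0.8400

Verification: P(X ≤ 0.8400) = 0.82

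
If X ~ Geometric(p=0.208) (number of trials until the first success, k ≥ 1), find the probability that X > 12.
0.060912

We have X ~ Geometric(p=0.208) (number of trials until the first success, k ≥ 1).

P(X > 12) = 1 - P(X ≤ 12)
                = 1 - F(12)
                = 1 - 0.939088
                = 0.060912

So there's approximately a 6.1% chance that X exceeds 12.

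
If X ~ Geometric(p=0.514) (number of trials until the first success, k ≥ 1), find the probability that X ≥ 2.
0.486000

We have X ~ Geometric(p=0.514) (number of trials until the first success, k ≥ 1).

For discrete distributions, P(X ≥ 2) = 1 - P(X ≤ 1).

P(X ≤ 1) = 0.514000
P(X ≥ 2) = 1 - 0.514000 = 0.486000

So there's approximately a 48.6% chance that X is at least 2.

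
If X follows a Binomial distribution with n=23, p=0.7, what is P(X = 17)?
0.171194

We have X ~ Binomial(n=23, p=0.7).

For a Binomial distribution, the PMF gives us the probability of each outcome.

Using the PMF formula:
P(X = 17) = 0.171194

Rounded to 4 decimal places: 0.1712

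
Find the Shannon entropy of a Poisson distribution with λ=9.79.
2.5506 nats

We have X ~ Poisson(λ=9.79).

The Shannon entropy measures the uncertainty or information content of the distribution.

For a Poisson distribution with λ=9.79:
H(X) = 2.5506 nats

(In bits, this would be 3.6797 bits.)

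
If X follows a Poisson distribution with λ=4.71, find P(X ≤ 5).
0.666700

We have X ~ Poisson(λ=4.71).

The CDF gives us P(X ≤ k).

Using the CDF:
P(X ≤ 5) = 0.666700

This means there's approximately a 66.7% chance that X is at most 5.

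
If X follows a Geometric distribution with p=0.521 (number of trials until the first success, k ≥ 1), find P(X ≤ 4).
0.947357

We have X ~ Geometric(p=0.521) (number of trials until the first success, k ≥ 1).

The CDF gives us P(X ≤ k).

Using the CDF:
P(X ≤ 4) = 0.947357

This means there's approximately a 94.7% chance that X is at most 4.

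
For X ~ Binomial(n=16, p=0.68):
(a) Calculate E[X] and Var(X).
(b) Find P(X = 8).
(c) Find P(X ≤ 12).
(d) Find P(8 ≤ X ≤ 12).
(a) E[X] = 10.8800, Var(X) = 3.4816
(b) P(X = 8) = 0.064692
(c) P(X ≤ 12) = 0.804663
(d) P(8 ≤ X ≤ 12) = 0.765880

We have X ~ Binomial(n=16, p=0.68).

(a) Moments:
E[X] = 10.8800
Var(X) = 3.4816
σ = √Var(X) = 1.8659

(b) Point probability using PMF:
P(X = 8) = 0.064692

(c) Cumulative probability using CDF:
P(X ≤ 12) = F(12) = 0.804663

(d) Range probability:
P(8 ≤ X ≤ 12) = P(X ≤ 12) - P(X ≤ 7)
                   = F(12) - F(7)
                   = 0.804663 - 0.038783
                   = 0.765880

This means approximately 76.6% of outcomes fall in the interval [8, 12].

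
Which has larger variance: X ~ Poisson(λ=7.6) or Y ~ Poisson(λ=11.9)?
Y has larger variance (11.9000 > 7.6000)

Compute the variance for each distribution:

X ~ Poisson(λ=7.6):
Var(X) = 7.6000

Y ~ Poisson(λ=11.9):
Var(Y) = 11.9000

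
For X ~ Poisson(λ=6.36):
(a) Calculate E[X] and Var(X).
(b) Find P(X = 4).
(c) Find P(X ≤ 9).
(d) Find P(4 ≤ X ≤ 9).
(a) E[X] = 6.3600, Var(X) = 6.3600
(b) P(X = 4) = 0.117897
(c) P(X ≤ 9) = 0.889072
(d) P(4 ≤ X ≤ 9) = 0.767218

We have X ~ Poisson(λ=6.36).

(a) Moments:
E[X] = 6.3600
Var(X) = 6.3600
σ = √Var(X) = 2.5219

(b) Point probability using PMF:
P(X = 4) = 0.117897

(c) Cumulative probability using CDF:
P(X ≤ 9) = F(9) = 0.889072

(d) Range probability:
P(4 ≤ X ≤ 9) = P(X ≤ 9) - P(X ≤ 3)
                   = F(9) - F(3)
                   = 0.889072 - 0.121854
                   = 0.767218

This means approximately 76.7% of outcomes fall in the interval [4, 9].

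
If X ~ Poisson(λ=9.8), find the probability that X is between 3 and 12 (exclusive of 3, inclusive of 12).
0.798163

We have X ~ Poisson(λ=9.8).

To find P(3 < X ≤ 12), we use:
P(3 < X ≤ 12) = P(X ≤ 12) - P(X ≤ 3)
                 = F(12) - F(3)
                 = 0.810124 - 0.011960
                 = 0.798163

So there's approximately a 79.8% chance that X falls in this range.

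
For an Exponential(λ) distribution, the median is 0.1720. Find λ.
λ = 4.0299

For X ~ Exponential(λ), the CDF is F(x) = 1 - e^(-λx).
The median m satisfies F(m) = 0.5:
1 - e^(-λm) = 0.5
e^(-λm) = 0.5
λm = ln(2)
m = ln(2) / λ

Given m = 0.1720:
λ = ln(2) / 0.1720 = 0.693147 / 0.1720 = 4.0299

Verification: ln(2) / 4.0299 = 0.1720 ✓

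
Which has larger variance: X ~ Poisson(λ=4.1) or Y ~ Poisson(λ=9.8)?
Y has larger variance (9.8000 > 4.1000)

Compute the variance for each distribution:

X ~ Poisson(λ=4.1):
Var(X) = 4.1000

Y ~ Poisson(λ=9.8):
Var(Y) = 9.8000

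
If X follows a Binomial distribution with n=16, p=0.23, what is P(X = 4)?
0.221244

We have X ~ Binomial(n=16, p=0.23).

For a Binomial distribution, the PMF gives us the probability of each outcome.

Using the PMF formula:
P(X = 4) = 0.221244

Rounded to 4 decimal places: 0.2212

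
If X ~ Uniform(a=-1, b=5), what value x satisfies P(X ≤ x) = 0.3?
0.8000

We have X ~ Uniform(a=-1, b=5).

We want to find x such that P(X ≤ x) = 0.3.

This is the 30th percentile, which means 30% of values fall below this point.

Using the inverse CDF (quantile function):
x = F⁻¹(0.3) = 0.8000

Verification: P(X ≤ 0.8000) = 0.3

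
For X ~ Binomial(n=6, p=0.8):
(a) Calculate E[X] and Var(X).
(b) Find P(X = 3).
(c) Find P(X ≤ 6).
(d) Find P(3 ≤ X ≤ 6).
(a) E[X] = 4.8000, Var(X) = 0.9600
(b) P(X = 3) = 0.081920
(c) P(X ≤ 6) = 1.000000
(d) P(3 ≤ X ≤ 6) = 0.983040

We have X ~ Binomial(n=6, p=0.8).

(a) Moments:
E[X] = 4.8000
Var(X) = 0.9600
σ = √Var(X) = 0.9798

(b) Point probability using PMF:
P(X = 3) = 0.081920

(c) Cumulative probability using CDF:
P(X ≤ 6) = F(6) = 1.000000

(d) Range probability:
P(3 ≤ X ≤ 6) = P(X ≤ 6) - P(X ≤ 2)
                   = F(6) - F(2)
                   = 1.000000 - 0.016960
                   = 0.983040

This means approximately 98.3% of outcomes fall in the interval [3, 6].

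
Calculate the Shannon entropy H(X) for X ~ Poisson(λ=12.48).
2.6740 nats

We have X ~ Poisson(λ=12.48).

The Shannon entropy measures the uncertainty or information content of the distribution.

For a Poisson distribution with λ=12.48:
H(X) = 2.6740 nats

(In bits, this would be 3.8578 bits.)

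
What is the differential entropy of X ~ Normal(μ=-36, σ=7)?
3.3648 nats

We have X ~ Normal(μ=-36, σ=7).

The differential entropy measures the uncertainty or information content of the distribution.

For a Normal distribution with μ=-36, σ=7:
h(X) = 3.3648 nats

(In bits, this would be 4.8545 bits.)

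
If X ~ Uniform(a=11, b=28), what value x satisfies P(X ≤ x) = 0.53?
20.0100

We have X ~ Uniform(a=11, b=28).

We want to find x such that P(X ≤ x) = 0.53.

This is the 53rd percentile, which means 53% of values fall below this point.

Using the inverse CDF (quantile function):
x = F⁻¹(0.53) = 20.0100

Verification: P(X ≤ 20.0100) = 0.53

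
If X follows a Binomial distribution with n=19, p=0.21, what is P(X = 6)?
0.108630

We have X ~ Binomial(n=19, p=0.21).

For a Binomial distribution, the PMF gives us the probability of each outcome.

Using the PMF formula:
P(X = 6) = 0.108630

Rounded to 4 decimal places: 0.1086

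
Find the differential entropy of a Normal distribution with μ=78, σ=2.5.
2.3352 nats

We have X ~ Normal(μ=78, σ=2.5).

The differential entropy measures the uncertainty or information content of the distribution.

For a Normal distribution with μ=78, σ=2.5:
h(X) = 2.3352 nats

(In bits, this would be 3.3690 bits.)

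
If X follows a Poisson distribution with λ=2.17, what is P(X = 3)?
0.194450

We have X ~ Poisson(λ=2.17).

For a Poisson distribution, the PMF gives us the probability of each outcome.

Using the PMF formula:
P(X = 3) = 0.194450

Rounded to 4 decimal places: 0.1945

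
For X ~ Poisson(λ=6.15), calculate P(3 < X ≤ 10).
0.812558

We have X ~ Poisson(λ=6.15).

To find P(3 < X ≤ 10), we use:
P(3 < X ≤ 10) = P(X ≤ 10) - P(X ≤ 3)
                 = F(10) - F(3)
                 = 0.950870 - 0.138312
                 = 0.812558

So there's approximately a 81.3% chance that X falls in this range.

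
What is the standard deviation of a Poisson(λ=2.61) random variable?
1.6155

We have X ~ Poisson(λ=2.61).

For a Poisson distribution with λ=2.61:
σ = √Var(X) = 1.6155

The standard deviation is the square root of the variance.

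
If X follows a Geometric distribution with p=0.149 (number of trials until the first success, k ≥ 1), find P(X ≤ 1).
0.149000

We have X ~ Geometric(p=0.149) (number of trials until the first success, k ≥ 1).

The CDF gives us P(X ≤ k).

Using the CDF:
P(X ≤ 1) = 0.149000

This means there's approximately a 14.9% chance that X is at most 1.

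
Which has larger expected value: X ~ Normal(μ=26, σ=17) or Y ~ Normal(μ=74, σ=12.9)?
Y has larger mean (74.0000 > 26.0000)

Compute the expected value for each distribution:

X ~ Normal(μ=26, σ=17):
E[X] = 26.0000

Y ~ Normal(μ=74, σ=12.9):
E[Y] = 74.0000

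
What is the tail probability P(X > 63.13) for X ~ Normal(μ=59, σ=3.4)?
0.112239

We have X ~ Normal(μ=59, σ=3.4).

P(X > 63.13) = 1 - P(X ≤ 63.13)
                = 1 - F(63.13)
                = 1 - 0.887761
                = 0.112239

So there's approximately a 11.2% chance that X exceeds 63.13.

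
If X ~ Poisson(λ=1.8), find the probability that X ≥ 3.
0.269379

We have X ~ Poisson(λ=1.8).

For discrete distributions, P(X ≥ 3) = 1 - P(X ≤ 2).

P(X ≤ 2) = 0.730621
P(X ≥ 3) = 1 - 0.730621 = 0.269379

So there's approximately a 26.9% chance that X is at least 3.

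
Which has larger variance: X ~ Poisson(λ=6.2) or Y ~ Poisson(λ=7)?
Y has larger variance (7.0000 > 6.2000)

Compute the variance for each distribution:

X ~ Poisson(λ=6.2):
Var(X) = 6.2000

Y ~ Poisson(λ=7):
Var(Y) = 7.0000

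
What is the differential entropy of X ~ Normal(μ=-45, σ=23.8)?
4.5886 nats

We have X ~ Normal(μ=-45, σ=23.8).

The differential entropy measures the uncertainty or information content of the distribution.

For a Normal distribution with μ=-45, σ=23.8:
h(X) = 4.5886 nats

(In bits, this would be 6.6200 bits.)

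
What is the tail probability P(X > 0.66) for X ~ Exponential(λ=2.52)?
0.189532

We have X ~ Exponential(λ=2.52).

P(X > 0.66) = 1 - P(X ≤ 0.66)
                = 1 - F(0.66)
                = 1 - 0.810468
                = 0.189532

So there's approximately a 19.0% chance that X exceeds 0.66.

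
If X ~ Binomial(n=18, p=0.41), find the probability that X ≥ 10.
0.154865

We have X ~ Binomial(n=18, p=0.41).

For discrete distributions, P(X ≥ 10) = 1 - P(X ≤ 9).

P(X ≤ 9) = 0.845135
P(X ≥ 10) = 1 - 0.845135 = 0.154865

So there's approximately a 15.5% chance that X is at least 10.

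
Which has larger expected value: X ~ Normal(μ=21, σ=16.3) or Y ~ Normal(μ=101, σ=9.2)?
Y has larger mean (101.0000 > 21.0000)

Compute the expected value for each distribution:

X ~ Normal(μ=21, σ=16.3):
E[X] = 21.0000

Y ~ Normal(μ=101, σ=9.2):
E[Y] = 101.0000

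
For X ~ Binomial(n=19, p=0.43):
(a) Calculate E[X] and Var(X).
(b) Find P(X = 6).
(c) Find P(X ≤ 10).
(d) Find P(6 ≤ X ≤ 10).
(a) E[X] = 8.1700, Var(X) = 4.6569
(b) P(X = 6) = 0.114991
(c) P(X ≤ 10) = 0.859634
(d) P(6 ≤ X ≤ 10) = 0.753285

We have X ~ Binomial(n=19, p=0.43).

(a) Moments:
E[X] = 8.1700
Var(X) = 4.6569
σ = √Var(X) = 2.1580

(b) Point probability using PMF:
P(X = 6) = 0.114991

(c) Cumulative probability using CDF:
P(X ≤ 10) = F(10) = 0.859634

(d) Range probability:
P(6 ≤ X ≤ 10) = P(X ≤ 10) - P(X ≤ 5)
                   = F(10) - F(5)
                   = 0.859634 - 0.106349
                   = 0.753285

This means approximately 75.3% of outcomes fall in the interval [6, 10].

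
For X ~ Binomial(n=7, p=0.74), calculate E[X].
5.1800

We have X ~ Binomial(n=7, p=0.74).

For a Binomial distribution with n=7, p=0.74:
E[X] = 5.1800

This is the expected (average) value of X.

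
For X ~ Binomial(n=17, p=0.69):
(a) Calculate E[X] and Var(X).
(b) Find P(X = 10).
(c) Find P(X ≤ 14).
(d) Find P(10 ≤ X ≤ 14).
(a) E[X] = 11.7300, Var(X) = 3.6363
(b) P(X = 10) = 0.130887
(c) P(X ≤ 14) = 0.934263
(d) P(10 ≤ X ≤ 14) = 0.811557

We have X ~ Binomial(n=17, p=0.69).

(a) Moments:
E[X] = 11.7300
Var(X) = 3.6363
σ = √Var(X) = 1.9069

(b) Point probability using PMF:
P(X = 10) = 0.130887

(c) Cumulative probability using CDF:
P(X ≤ 14) = F(14) = 0.934263

(d) Range probability:
P(10 ≤ X ≤ 14) = P(X ≤ 14) - P(X ≤ 9)
                   = F(14) - F(9)
                   = 0.934263 - 0.122706
                   = 0.811557

This means approximately 81.2% of outcomes fall in the interval [10, 14].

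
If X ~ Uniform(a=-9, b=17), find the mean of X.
4.0000

We have X ~ Uniform(a=-9, b=17).

For a Uniform distribution with a=-9, b=17:
E[X] = 4.0000

This is the expected (average) value of X.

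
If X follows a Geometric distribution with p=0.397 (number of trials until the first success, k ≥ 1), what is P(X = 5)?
0.052488

We have X ~ Geometric(p=0.397) (number of trials until the first success, k ≥ 1).

For a Geometric distribution, the PMF gives us the probability of each outcome.

Using the PMF formula:
P(X = 5) = 0.052488

Rounded to 4 decimal places: 0.0525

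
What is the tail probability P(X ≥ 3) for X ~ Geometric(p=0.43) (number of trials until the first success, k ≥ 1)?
0.324900

We have X ~ Geometric(p=0.43) (number of trials until the first success, k ≥ 1).

For discrete distributions, P(X ≥ 3) = 1 - P(X ≤ 2).

P(X ≤ 2) = 0.675100
P(X ≥ 3) = 1 - 0.675100 = 0.324900

So there's approximately a 32.5% chance that X is at least 3.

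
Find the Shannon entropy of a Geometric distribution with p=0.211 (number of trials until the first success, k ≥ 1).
2.4421 nats

We have X ~ Geometric(p=0.211) (number of trials until the first success, k ≥ 1).

The Shannon entropy measures the uncertainty or information content of the distribution.

For a Geometric distribution with p=0.211 (number of trials until the first success, k ≥ 1):
H(X) = 2.4421 nats

(In bits, this would be 3.5232 bits.)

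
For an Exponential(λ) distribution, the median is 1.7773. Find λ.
λ = 0.3900

For X ~ Exponential(λ), the CDF is F(x) = 1 - e^(-λx).
The median m satisfies F(m) = 0.5:
1 - e^(-λm) = 0.5
e^(-λm) = 0.5
λm = ln(2)
m = ln(2) / λ

Given m = 1.7773:
λ = ln(2) / 1.7773 = 0.693147 / 1.7773 = 0.3900

Verification: ln(2) / 0.3900 = 1.7773 ✓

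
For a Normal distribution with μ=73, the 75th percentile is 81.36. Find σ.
σ = 12.3946

For X ~ Normal(μ, σ), the p-th percentile satisfies x = μ + z_p × σ,
where z_p = Φ⁻¹(p) is the standard normal quantile.

Step 1: z_{0.75} = Φ⁻¹(0.75) = 0.6745

Step 2: Solve for σ:
81.36 = 73 + 0.6745 × σ
σ = (81.36 - 73) / 0.6745
σ = 8.36 / 0.6745
σ = 12.3946

Verification: μ + z × σ = 73 + 0.6745 × 12.3946 = 81.36 ✓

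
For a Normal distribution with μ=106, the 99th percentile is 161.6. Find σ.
σ = 23.9001

For X ~ Normal(μ, σ), the p-th percentile satisfies x = μ + z_p × σ,
where z_p = Φ⁻¹(p) is the standard normal quantile.

Step 1: z_{0.99} = Φ⁻¹(0.99) = 2.3263

Step 2: Solve for σ:
161.6 = 106 + 2.3263 × σ
σ = (161.6 - 106) / 2.3263
σ = 55.60 / 2.3263
σ = 23.9001

Verification: μ + z × σ = 106 + 2.3263 × 23.9001 = 161.60 ✓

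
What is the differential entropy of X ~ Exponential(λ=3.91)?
-0.3635 nats

We have X ~ Exponential(λ=3.91).

The differential entropy measures the uncertainty or information content of the distribution.

For an Exponential distribution with λ=3.91:
h(X) = -0.3635 nats

(In bits, this would be -0.5245 bits.)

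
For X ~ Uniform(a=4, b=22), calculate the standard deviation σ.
5.1962

We have X ~ Uniform(a=4, b=22).

For a Uniform distribution with a=4, b=22:
σ = √Var(X) = 5.1962

The standard deviation is the square root of the variance.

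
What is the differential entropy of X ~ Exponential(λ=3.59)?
-0.2782 nats

We have X ~ Exponential(λ=3.59).

The differential entropy measures the uncertainty or information content of the distribution.

For an Exponential distribution with λ=3.59:
h(X) = -0.2782 nats

(In bits, this would be -0.4013 bits.)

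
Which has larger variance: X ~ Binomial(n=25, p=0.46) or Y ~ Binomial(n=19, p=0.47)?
X has larger variance (6.2100 > 4.7329)

Compute the variance for each distribution:

X ~ Binomial(n=25, p=0.46):
Var(X) = 6.2100

Y ~ Binomial(n=19, p=0.47):
Var(Y) = 4.7329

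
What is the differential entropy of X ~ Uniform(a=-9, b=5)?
2.6391 nats

We have X ~ Uniform(a=-9, b=5).

The differential entropy measures the uncertainty or information content of the distribution.

For a Uniform distribution with a=-9, b=5:
h(X) = 2.6391 nats

(In bits, this would be 3.8074 bits.)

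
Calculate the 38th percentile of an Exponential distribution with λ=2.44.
0.1959

We have X ~ Exponential(λ=2.44).

We want to find x such that P(X ≤ x) = 0.38.

This is the 38th percentile, which means 38% of values fall below this point.

Using the inverse CDF (quantile function):
x = F⁻¹(0.38) = 0.1959

Verification: P(X ≤ 0.1959) = 0.38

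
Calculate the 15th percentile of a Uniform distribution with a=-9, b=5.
-6.9000

We have X ~ Uniform(a=-9, b=5).

We want to find x such that P(X ≤ x) = 0.15.

This is the 15th percentile, which means 15% of values fall below this point.

Using the inverse CDF (quantile function):
x = F⁻¹(0.15) = -6.9000

Verification: P(X ≤ -6.9000) = 0.15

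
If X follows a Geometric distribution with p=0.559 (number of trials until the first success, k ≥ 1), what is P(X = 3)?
0.108715

We have X ~ Geometric(p=0.559) (number of trials until the first success, k ≥ 1).

For a Geometric distribution, the PMF gives us the probability of each outcome.

Using the PMF formula:
P(X = 3) = 0.108715

Rounded to 4 decimal places: 0.1087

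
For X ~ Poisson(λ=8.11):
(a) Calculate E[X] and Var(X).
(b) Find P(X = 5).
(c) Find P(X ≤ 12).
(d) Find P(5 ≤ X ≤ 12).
(a) E[X] = 8.1100, Var(X) = 8.1100
(b) P(X = 5) = 0.087861
(c) P(X ≤ 12) = 0.930763
(d) P(5 ≤ X ≤ 12) = 0.837257

We have X ~ Poisson(λ=8.11).

(a) Moments:
E[X] = 8.1100
Var(X) = 8.1100
σ = √Var(X) = 2.8478

(b) Point probability using PMF:
P(X = 5) = 0.087861

(c) Cumulative probability using CDF:
P(X ≤ 12) = F(12) = 0.930763

(d) Range probability:
P(5 ≤ X ≤ 12) = P(X ≤ 12) - P(X ≤ 4)
                   = F(12) - F(4)
                   = 0.930763 - 0.093505
                   = 0.837257

This means approximately 83.7% of outcomes fall in the interval [5, 12].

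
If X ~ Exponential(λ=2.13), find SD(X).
0.4695

We have X ~ Exponential(λ=2.13).

For an Exponential distribution with λ=2.13:
σ = √Var(X) = 0.4695

The standard deviation is the square root of the variance.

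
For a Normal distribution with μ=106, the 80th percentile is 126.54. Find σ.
σ = 24.4053

For X ~ Normal(μ, σ), the p-th percentile satisfies x = μ + z_p × σ,
where z_p = Φ⁻¹(p) is the standard normal quantile.

Step 1: z_{0.8} = Φ⁻¹(0.8) = 0.8416

Step 2: Solve for σ:
126.54 = 106 + 0.8416 × σ
σ = (126.54 - 106) / 0.8416
σ = 20.54 / 0.8416
σ = 24.4053

Verification: μ + z × σ = 106 + 0.8416 × 24.4053 = 126.54 ✓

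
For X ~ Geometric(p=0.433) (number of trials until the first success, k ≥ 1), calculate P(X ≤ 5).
0.941398

We have X ~ Geometric(p=0.433) (number of trials until the first success, k ≥ 1).

The CDF gives us P(X ≤ k).

Using the CDF:
P(X ≤ 5) = 0.941398

This means there's approximately a 94.1% chance that X is at most 5.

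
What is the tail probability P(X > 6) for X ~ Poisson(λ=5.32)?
0.285943

We have X ~ Poisson(λ=5.32).

P(X > 6) = 1 - P(X ≤ 6)
                = 1 - F(6)
                = 1 - 0.714057
                = 0.285943

So there's approximately a 28.6% chance that X exceeds 6.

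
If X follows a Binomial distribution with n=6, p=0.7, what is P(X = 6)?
0.117649

We have X ~ Binomial(n=6, p=0.7).

For a Binomial distribution, the PMF gives us the probability of each outcome.

Using the PMF formula:
P(X = 6) = 0.117649

Rounded to 4 decimal places: 0.1176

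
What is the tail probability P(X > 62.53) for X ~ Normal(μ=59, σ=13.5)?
0.396861

We have X ~ Normal(μ=59, σ=13.5).

P(X > 62.53) = 1 - P(X ≤ 62.53)
                = 1 - F(62.53)
                = 1 - 0.603139
                = 0.396861

So there's approximately a 39.7% chance that X exceeds 62.53.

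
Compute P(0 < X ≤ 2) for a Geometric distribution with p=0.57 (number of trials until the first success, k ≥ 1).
0.815100

We have X ~ Geometric(p=0.57) (number of trials until the first success, k ≥ 1).

To find P(0 < X ≤ 2), we use:
P(0 < X ≤ 2) = P(X ≤ 2) - P(X ≤ 0)
                 = F(2) - F(0)
                 = 0.815100 - 0.000000
                 = 0.815100

So there's approximately a 81.5% chance that X falls in this range.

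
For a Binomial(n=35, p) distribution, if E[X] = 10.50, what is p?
p = 0.3

For a Binomial(n, p) distribution:
E[X] = n × p

Given n = 35 and E[X] = 10.50:
10.50 = 35 × p
p = 10.50 / 35 = 0.3

Verification: Binomial(35, 0.3) has E[X] = 10.50 ✓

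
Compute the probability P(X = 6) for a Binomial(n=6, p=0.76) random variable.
0.192700

We have X ~ Binomial(n=6, p=0.76).

For a Binomial distribution, the PMF gives us the probability of each outcome.

Using the PMF formula:
P(X = 6) = 0.192700

Rounded to 4 decimal places: 0.1927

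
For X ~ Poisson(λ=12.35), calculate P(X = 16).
0.060606

We have X ~ Poisson(λ=12.35).

For a Poisson distribution, the PMF gives us the probability of each outcome.

Using the PMF formula:
P(X = 16) = 0.060606

Rounded to 4 decimal places: 0.0606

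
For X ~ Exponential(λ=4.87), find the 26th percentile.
0.0618

We have X ~ Exponential(λ=4.87).

We want to find x such that P(X ≤ x) = 0.26.

This is the 26th percentile, which means 26% of values fall below this point.

Using the inverse CDF (quantile function):
x = F⁻¹(0.26) = 0.0618

Verification: P(X ≤ 0.0618) = 0.26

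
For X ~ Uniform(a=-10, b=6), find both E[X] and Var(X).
E[X] = -2.0000, Var(X) = 21.3333

We have X ~ Uniform(a=-10, b=6).

For a Uniform distribution with a=-10, b=6:

Expected value:
E[X] = -2.0000

Variance:
Var(X) = 21.3333

Standard deviation:
σ = √Var(X) = 4.6188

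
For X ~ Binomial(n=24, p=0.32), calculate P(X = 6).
0.139667

We have X ~ Binomial(n=24, p=0.32).

For a Binomial distribution, the PMF gives us the probability of each outcome.

Using the PMF formula:
P(X = 6) = 0.139667

Rounded to 4 decimal places: 0.1397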